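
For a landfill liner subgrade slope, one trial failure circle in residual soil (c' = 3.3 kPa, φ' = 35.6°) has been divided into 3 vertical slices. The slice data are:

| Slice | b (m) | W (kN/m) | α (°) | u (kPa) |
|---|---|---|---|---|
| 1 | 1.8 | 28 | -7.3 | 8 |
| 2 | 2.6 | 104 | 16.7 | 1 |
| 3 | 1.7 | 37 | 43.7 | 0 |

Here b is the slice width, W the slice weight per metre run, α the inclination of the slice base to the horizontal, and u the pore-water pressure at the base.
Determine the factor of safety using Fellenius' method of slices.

FS = 2.33

Ordinary method of slices: FS = Σ[c'·Δl_i + (W_i cosα_i − u_i·Δl_i)·tanφ'] / Σ W_i sinα_i, with Δl_i = b_i / cosα_i.
Slice 1: Δl = 1.8/cos(-7.3°) = 1.815 m; N'_1 = 28·cos(-7.3°) − 8·1.815 = 13.3; c'Δl = 5.99; W sinα = -3.6
Slice 2: Δl = 2.6/cos16.7° = 2.714 m; N'_2 = 104·cos16.7° − 1·2.714 = 96.9; c'Δl = 8.96; W sinα = 29.9
Slice 3: Δl = 1.7/cos43.7° = 2.351 m; N'_3 = 37·cos43.7° − 0·2.351 = 26.7; c'Δl = 7.76; W sinα = 25.6
Σc'Δl = 22.7 kN/m; ΣN' = 136.9 kN/m; ΣW sinα = 51.9 kN/m
Resisting = 22.7 + 136.9·tan35.6° = 22.7 + 98.0 = 120.7 kN/m
FS = 120.7 / 51.9 = 2.326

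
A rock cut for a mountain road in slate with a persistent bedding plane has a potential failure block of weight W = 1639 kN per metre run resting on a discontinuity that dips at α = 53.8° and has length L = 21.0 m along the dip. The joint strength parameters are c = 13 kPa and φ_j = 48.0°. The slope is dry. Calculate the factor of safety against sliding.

Resolving the block weight along and normal to the plane and applying the Mohr–Coulomb strength on the joint:
N' = W cosα = 1639·cos53.8° = 968.0 kN/m
Driving force T = W sinα = 1639·sin53.8° = 1322.6 kN/m
Resisting force R = c·L + N'·tanφ_j = 13·21.0 + 968.0·tan48.0° = 273.0 + 1075.1 = 1348.1 kN/m
FS = R / T = 1348.1 / 1322.6 = 1.019

FS = 1.02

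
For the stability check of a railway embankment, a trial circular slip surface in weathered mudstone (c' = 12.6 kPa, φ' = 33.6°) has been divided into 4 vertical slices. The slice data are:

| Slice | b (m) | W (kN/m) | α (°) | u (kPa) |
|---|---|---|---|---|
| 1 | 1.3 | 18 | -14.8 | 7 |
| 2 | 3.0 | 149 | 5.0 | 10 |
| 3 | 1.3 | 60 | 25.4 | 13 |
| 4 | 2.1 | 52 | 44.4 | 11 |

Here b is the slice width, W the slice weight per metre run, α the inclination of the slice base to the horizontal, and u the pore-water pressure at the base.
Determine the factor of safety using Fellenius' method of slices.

Ordinary method of slices: FS = Σ[c'·Δl_i + (W_i cosα_i − u_i·Δl_i)·tanφ'] / Σ W_i sinα_i, with Δl_i = b_i / cosα_i.
Slice 1: Δl = 1.3/cos(-14.8°) = 1.345 m; N'_1 = 18·cos(-14.8°) − 7·1.345 = 8.0; c'Δl = 16.94; W sinα = -4.6
Slice 2: Δl = 3.0/cos5.0° = 3.011 m; N'_2 = 149·cos5.0° − 10·3.011 = 118.3; c'Δl = 37.94; W sinα = 13.0
Slice 3: Δl = 1.3/cos25.4° = 1.439 m; N'_3 = 60·cos25.4° − 13·1.439 = 35.5; c'Δl = 18.13; W sinα = 25.7
Slice 4: Δl = 2.1/cos44.4° = 2.939 m; N'_4 = 52·cos44.4° − 11·2.939 = 4.8; c'Δl = 37.03; W sinα = 36.4
Σc'Δl = 110.1 kN/m; ΣN' = 166.6 kN/m; ΣW sinα = 70.5 kN/m
Resisting = 110.1 + 166.6·tan33.6° = 110.1 + 110.7 = 220.8 kN/m
FS = 220.8 / 70.5 = 3.131

FS = 3.13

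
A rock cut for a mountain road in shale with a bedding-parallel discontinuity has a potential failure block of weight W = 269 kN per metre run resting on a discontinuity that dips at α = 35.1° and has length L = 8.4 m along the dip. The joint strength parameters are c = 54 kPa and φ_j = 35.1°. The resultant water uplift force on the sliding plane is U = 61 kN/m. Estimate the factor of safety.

FS = 3.66

Resolving the block weight along and normal to the plane and applying the Mohr–Coulomb strength on the joint:
N' = W cosα − U = 269·cos35.1° − 61 = 159.1 kN/m
Driving force T = W sinα = 269·sin35.1° = 154.7 kN/m
Resisting force R = c·L + N'·tanφ_j = 54·8.4 + 159.1·tan35.1° = 453.6 + 111.8 = 565.4 kN/m
FS = R / T = 565.4 / 154.7 = 3.655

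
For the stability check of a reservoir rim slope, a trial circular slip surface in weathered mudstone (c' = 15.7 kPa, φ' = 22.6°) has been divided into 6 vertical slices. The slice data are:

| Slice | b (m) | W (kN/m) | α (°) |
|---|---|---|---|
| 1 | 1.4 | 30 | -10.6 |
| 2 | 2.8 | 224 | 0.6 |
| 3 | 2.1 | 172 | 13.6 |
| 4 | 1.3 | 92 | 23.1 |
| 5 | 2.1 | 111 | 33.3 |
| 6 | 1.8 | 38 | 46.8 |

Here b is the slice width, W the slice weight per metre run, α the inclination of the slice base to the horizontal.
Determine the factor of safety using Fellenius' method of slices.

Ordinary method of slices: FS = Σ[c'·Δl_i + (W_i cosα_i)·tanφ'] / Σ W_i sinα_i, with Δl_i = b_i / cosα_i.
Slice 1: Δl = 1.4/cos(-10.6°) = 1.424 m; N'_1 = 30·cos(-10.6°) = 29.5; c'Δl = 22.36; W sinα = -5.5
Slice 2: Δl = 2.8/cos0.6° = 2.800 m; N'_2 = 224·cos0.6° = 224.0; c'Δl = 43.96; W sinα = 2.3
Slice 3: Δl = 2.1/cos13.6° = 2.161 m; N'_3 = 172·cos13.6° = 167.2; c'Δl = 33.92; W sinα = 40.4
Slice 4: Δl = 1.3/cos23.1° = 1.413 m; N'_4 = 92·cos23.1° = 84.6; c'Δl = 22.19; W sinα = 36.1
Slice 5: Δl = 2.1/cos33.3° = 2.513 m; N'_5 = 111·cos33.3° = 92.8; c'Δl = 39.45; W sinα = 60.9
Slice 6: Δl = 1.8/cos46.8° = 2.629 m; N'_6 = 38·cos46.8° = 26.0; c'Δl = 41.28; W sinα = 27.7
Σc'Δl = 203.2 kN/m; ΣN' = 624.1 kN/m; ΣW sinα = 162.0 kN/m
Resisting = 203.2 + 624.1·tan22.6° = 203.2 + 259.8 = 462.9 kN/m
FS = 462.9 / 162.0 = 2.857

FS = 2.86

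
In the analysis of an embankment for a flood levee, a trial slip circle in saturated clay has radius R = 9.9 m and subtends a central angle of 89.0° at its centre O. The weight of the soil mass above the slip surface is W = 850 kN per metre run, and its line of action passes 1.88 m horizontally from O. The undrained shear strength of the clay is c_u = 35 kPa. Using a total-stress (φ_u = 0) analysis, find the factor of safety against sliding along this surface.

Taking moments about the centre O, the resisting moment is provided by the undrained shear strength acting along the arc:
Arc length L_a = R·θ = 9.9·(89.0°·π/180) = 9.9·1.5533 = 15.38 m
M_R = c_u·L_a·R = 35·15.38·9.9 = 5328.5 kN·m/m
M_D = W·d = 850·1.88 = 1598.0 kN·m/m
FS = M_R / M_D = 5328.5 / 1598.0 = 3.334

FS = 3.33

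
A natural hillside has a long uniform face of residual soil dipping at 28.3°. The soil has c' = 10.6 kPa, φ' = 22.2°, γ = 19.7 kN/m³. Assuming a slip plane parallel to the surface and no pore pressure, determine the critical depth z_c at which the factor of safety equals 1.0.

Setting FS = 1.00 in FS = [c' + γz cos²β tanφ'] / [γz sinβ cosβ] and solving for z:
z = c' / [γ cosβ (FS·sinβ − cosβ·tanφ')]
  = 10.6 / [19.7·cos28.3°·(1.00·sin28.3° − cos28.3°·tan22.2°)]
  = 10.6 / [19.7·0.8805·(1.00·0.4741 − 0.8805·0.4081)]
  = 10.6 / 1.9908 = 5.325 m

z_c = 5.32 m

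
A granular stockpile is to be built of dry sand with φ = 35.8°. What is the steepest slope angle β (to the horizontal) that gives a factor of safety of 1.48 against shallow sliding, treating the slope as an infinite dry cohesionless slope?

For an infinite dry cohesionless slope FS = tanφ/tanβ, so tanβ = tanφ / FS.
tanβ = tan35.8° / 1.48 = 0.7212 / 1.48 = 0.4873
β = arctan(0.4873) = 25.98°

β = 26.0°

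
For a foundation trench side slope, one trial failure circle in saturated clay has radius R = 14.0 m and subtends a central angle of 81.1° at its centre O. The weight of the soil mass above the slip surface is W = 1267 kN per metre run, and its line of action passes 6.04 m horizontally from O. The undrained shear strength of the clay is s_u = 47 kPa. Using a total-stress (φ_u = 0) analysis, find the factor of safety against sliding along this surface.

FS = 1.70

Taking moments about the centre O, the resisting moment is provided by the undrained shear strength acting along the arc:
Arc length L_a = R·θ = 14.0·(81.1°·π/180) = 14.0·1.4155 = 19.82 m
M_R = s_u·L_a·R = 47·19.82·14.0 = 13039.2 kN·m/m
M_D = W·d = 1267·6.04 = 7652.7 kN·m/m
FS = M_R / M_D = 13039.2 / 7652.7 = 1.704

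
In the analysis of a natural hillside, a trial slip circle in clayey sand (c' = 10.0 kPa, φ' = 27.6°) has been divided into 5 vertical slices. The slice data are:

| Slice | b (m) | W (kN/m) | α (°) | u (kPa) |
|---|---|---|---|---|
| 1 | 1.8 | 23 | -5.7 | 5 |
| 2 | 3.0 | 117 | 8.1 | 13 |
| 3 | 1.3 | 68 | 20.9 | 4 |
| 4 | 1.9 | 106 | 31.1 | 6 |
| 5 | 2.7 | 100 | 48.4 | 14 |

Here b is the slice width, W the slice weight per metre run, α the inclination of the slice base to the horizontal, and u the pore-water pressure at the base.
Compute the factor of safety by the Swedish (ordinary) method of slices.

Ordinary method of slices: FS = Σ[c'·Δl_i + (W_i cosα_i − u_i·Δl_i)·tanφ'] / Σ W_i sinα_i, with Δl_i = b_i / cosα_i.
Slice 1: Δl = 1.8/cos(-5.7°) = 1.809 m; N'_1 = 23·cos(-5.7°) − 5·1.809 = 13.8; c'Δl = 18.09; W sinα = -2.3
Slice 2: Δl = 3.0/cos8.1° = 3.030 m; N'_2 = 117·cos8.1° − 13·3.030 = 76.4; c'Δl = 30.30; W sinα = 16.5
Slice 3: Δl = 1.3/cos20.9° = 1.392 m; N'_3 = 68·cos20.9° − 4·1.392 = 58.0; c'Δl = 13.92; W sinα = 24.3
Slice 4: Δl = 1.9/cos31.1° = 2.219 m; N'_4 = 106·cos31.1° − 6·2.219 = 77.5; c'Δl = 22.19; W sinα = 54.8
Slice 5: Δl = 2.7/cos48.4° = 4.067 m; N'_5 = 100·cos48.4° − 14·4.067 = 9.5; c'Δl = 40.67; W sinα = 74.8
Σc'Δl = 125.2 kN/m; ΣN' = 235.2 kN/m; ΣW sinα = 168.0 kN/m
Resisting = 125.2 + 235.2·tan27.6° = 125.2 + 122.9 = 248.1 kN/m
FS = 248.1 / 168.0 = 1.477

FS = 1.48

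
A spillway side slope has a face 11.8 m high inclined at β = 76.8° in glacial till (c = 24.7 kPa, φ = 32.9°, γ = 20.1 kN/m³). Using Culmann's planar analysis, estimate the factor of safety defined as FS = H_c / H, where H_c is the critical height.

FS = 1.22

H_c = (4c/γ) · sinβ cosφ / [1 − cos(β − φ)]
    = (4·24.7/20.1) · sin76.8°·cos32.9° / [1 − cos43.9°]
    = 4.915 · 0.8174 / 0.2794 = 14.38 m
FS = H_c / H = 14.38 / 11.8 = 1.219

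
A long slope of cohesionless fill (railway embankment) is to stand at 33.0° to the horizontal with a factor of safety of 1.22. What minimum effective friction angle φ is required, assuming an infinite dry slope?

φ = 38.4°

FS = tanφ/tanβ ⇒ tanφ = FS · tanβ = 1.22 · tan33.0° = 0.7923
φ = arctan(0.7923) = 38.39°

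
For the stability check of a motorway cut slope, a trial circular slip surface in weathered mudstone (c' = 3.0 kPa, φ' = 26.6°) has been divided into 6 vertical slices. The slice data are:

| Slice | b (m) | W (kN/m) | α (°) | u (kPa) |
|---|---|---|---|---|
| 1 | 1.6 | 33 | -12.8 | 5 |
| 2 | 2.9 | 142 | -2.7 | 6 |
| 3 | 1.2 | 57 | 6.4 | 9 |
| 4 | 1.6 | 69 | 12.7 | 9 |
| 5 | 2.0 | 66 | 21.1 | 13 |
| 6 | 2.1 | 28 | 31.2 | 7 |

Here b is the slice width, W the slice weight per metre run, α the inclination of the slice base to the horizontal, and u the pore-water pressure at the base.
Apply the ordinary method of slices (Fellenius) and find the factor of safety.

Ordinary method of slices: FS = Σ[c'·Δl_i + (W_i cosα_i − u_i·Δl_i)·tanφ'] / Σ W_i sinα_i, with Δl_i = b_i / cosα_i.
Slice 1: Δl = 1.6/cos(-12.8°) = 1.641 m; N'_1 = 33·cos(-12.8°) − 5·1.641 = 24.0; c'Δl = 4.92; W sinα = -7.3
Slice 2: Δl = 2.9/cos(-2.7°) = 2.903 m; N'_2 = 142·cos(-2.7°) − 6·2.903 = 124.4; c'Δl = 8.71; W sinα = -6.7
Slice 3: Δl = 1.2/cos6.4° = 1.208 m; N'_3 = 57·cos6.4° − 9·1.208 = 45.8; c'Δl = 3.62; W sinα = 6.4
Slice 4: Δl = 1.6/cos12.7° = 1.640 m; N'_4 = 69·cos12.7° − 9·1.640 = 52.6; c'Δl = 4.92; W sinα = 15.2
Slice 5: Δl = 2.0/cos21.1° = 2.144 m; N'_5 = 66·cos21.1° − 13·2.144 = 33.7; c'Δl = 6.43; W sinα = 23.8
Slice 6: Δl = 2.1/cos31.2° = 2.455 m; N'_6 = 28·cos31.2° − 7·2.455 = 6.8; c'Δl = 7.37; W sinα = 14.5
Σc'Δl = 36.0 kN/m; ΣN' = 287.2 kN/m; ΣW sinα = 45.8 kN/m
Resisting = 36.0 + 287.2·tan26.6° = 36.0 + 143.8 = 179.8 kN/m
FS = 179.8 / 45.8 = 3.927

FS = 3.93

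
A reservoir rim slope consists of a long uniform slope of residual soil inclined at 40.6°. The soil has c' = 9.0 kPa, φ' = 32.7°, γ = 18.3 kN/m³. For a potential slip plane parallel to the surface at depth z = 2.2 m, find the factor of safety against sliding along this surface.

For an infinite slope with a slip plane parallel to the surface (no pore pressure): FS = [c' + γz cos²β tanφ'] / [γz sinβ cosβ].
γz = 18.3·2.2 = 40.26 kN/m²
Numerator = 9.0 + 40.26·cos²40.6°·tan32.7° = 9.0 + 40.26·0.5765·0.6420 = 23.900 kPa
Denominator = 40.26·sin40.6°·cos40.6° = 40.26·0.6508·0.7593 = 19.893 kPa
FS = 23.900 / 19.893 = 1.201

FS = 1.20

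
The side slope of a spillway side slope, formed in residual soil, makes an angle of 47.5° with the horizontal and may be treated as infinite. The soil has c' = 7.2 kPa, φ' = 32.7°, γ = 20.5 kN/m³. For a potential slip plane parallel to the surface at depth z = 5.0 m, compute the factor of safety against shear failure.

For an infinite slope with a slip plane parallel to the surface (no pore pressure): FS = [c' + γz cos²β tanφ'] / [γz sinβ cosβ].
γz = 20.5·5.0 = 102.50 kN/m²
Numerator = 7.2 + 102.50·cos²47.5°·tan32.7° = 7.2 + 102.50·0.4564·0.6420 = 37.234 kPa
Denominator = 102.50·sin47.5°·cos47.5° = 102.50·0.7373·0.6756 = 51.055 kPa
FS = 37.234 / 51.055 = 0.729

FS = 0.73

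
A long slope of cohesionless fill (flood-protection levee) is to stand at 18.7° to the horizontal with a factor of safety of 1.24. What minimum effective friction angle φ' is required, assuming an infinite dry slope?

φ' = 22.8°

FS = tanφ'/tanβ ⇒ tanφ' = FS · tanβ = 1.24 · tan18.7° = 0.4197
φ' = arctan(0.4197) = 22.77°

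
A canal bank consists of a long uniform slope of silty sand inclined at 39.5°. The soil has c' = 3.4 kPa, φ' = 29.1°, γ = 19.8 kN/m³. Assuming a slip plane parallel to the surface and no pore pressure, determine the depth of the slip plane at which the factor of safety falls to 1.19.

Setting FS = 1.19 in FS = [c' + γz cos²β tanφ'] / [γz sinβ cosβ] and solving for z:
z = c' / [γ cosβ (FS·sinβ − cosβ·tanφ')]
  = 3.4 / [19.8·cos39.5°·(1.19·sin39.5° − cos39.5°·tan29.1°)]
  = 3.4 / [19.8·0.7716·(1.19·0.6361 − 0.7716·0.5566)]
  = 3.4 / 5.0029 = 0.680 m

z = 0.68 m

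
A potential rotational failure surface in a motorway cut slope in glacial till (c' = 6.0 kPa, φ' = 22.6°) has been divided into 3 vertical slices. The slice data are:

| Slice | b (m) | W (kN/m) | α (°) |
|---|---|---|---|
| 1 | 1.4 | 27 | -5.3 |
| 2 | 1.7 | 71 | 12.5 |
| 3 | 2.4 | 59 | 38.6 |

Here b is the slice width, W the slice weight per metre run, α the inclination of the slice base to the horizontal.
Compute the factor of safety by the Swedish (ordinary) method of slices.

Ordinary method of slices: FS = Σ[c'·Δl_i + (W_i cosα_i)·tanφ'] / Σ W_i sinα_i, with Δl_i = b_i / cosα_i.
Slice 1: Δl = 1.4/cos(-5.3°) = 1.406 m; N'_1 = 27·cos(-5.3°) = 26.9; c'Δl = 8.44; W sinα = -2.5
Slice 2: Δl = 1.7/cos12.5° = 1.741 m; N'_2 = 71·cos12.5° = 69.3; c'Δl = 10.45; W sinα = 15.4
Slice 3: Δl = 2.4/cos38.6° = 3.071 m; N'_3 = 59·cos38.6° = 46.1; c'Δl = 18.43; W sinα = 36.8
Σc'Δl = 37.3 kN/m; ΣN' = 142.3 kN/m; ΣW sinα = 49.7 kN/m
Resisting = 37.3 + 142.3·tan22.6° = 37.3 + 59.2 = 96.5 kN/m
FS = 96.5 / 49.7 = 1.943

FS = 1.94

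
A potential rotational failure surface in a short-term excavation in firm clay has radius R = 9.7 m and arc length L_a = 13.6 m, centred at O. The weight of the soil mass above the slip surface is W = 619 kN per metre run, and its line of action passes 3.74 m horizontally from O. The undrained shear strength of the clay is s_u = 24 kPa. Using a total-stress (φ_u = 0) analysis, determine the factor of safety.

Taking moments about the centre O, the resisting moment is provided by the undrained shear strength acting along the arc:
M_R = s_u·L_a·R = 24·13.60·9.7 = 3166.1 kN·m/m
M_D = W·d = 619·3.74 = 2315.1 kN·m/m
FS = M_R / M_D = 3166.1 / 2315.1 = 1.368

FS = 1.37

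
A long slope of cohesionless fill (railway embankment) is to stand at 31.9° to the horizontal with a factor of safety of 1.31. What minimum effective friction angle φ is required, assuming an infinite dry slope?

φ = 39.2°

FS = tanφ/tanβ ⇒ tanφ = FS · tanβ = 1.31 · tan31.9° = 0.8154
φ = arctan(0.8154) = 39.19°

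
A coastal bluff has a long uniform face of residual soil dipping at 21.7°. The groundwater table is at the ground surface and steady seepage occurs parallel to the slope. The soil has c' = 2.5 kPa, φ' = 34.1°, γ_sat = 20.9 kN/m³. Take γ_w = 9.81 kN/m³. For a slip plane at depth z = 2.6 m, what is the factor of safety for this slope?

With seepage parallel to the slope and the water table at the surface, the effective normal stress on the slip plane uses the buoyant unit weight γ' = γ_sat − γ_w while the driving shear stress uses γ_sat:
FS = [c' + γ' z cos²β tanφ'] / [γ_sat z sinβ cosβ]
γ' = 20.9 − 9.81 = 11.09 kN/m³
Numerator = 2.5 + 11.09·2.6·cos²21.7°·tan34.1° = 2.5 + 11.09·2.6·0.8633·0.6771 = 19.353 kPa
Denominator = 20.9·2.6·sin21.7°·cos21.7° = 20.9·2.6·0.3697·0.9291 = 18.668 kPa
FS = 19.353 / 18.668 = 1.037

FS = 1.04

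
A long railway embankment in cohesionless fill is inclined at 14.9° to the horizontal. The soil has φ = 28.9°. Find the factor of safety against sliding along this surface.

FS = 2.07

For a dry cohesionless infinite slope the factor of safety is FS = tanφ / tanβ.
FS = tan28.9° / tan14.9° = 0.5520 / 0.2661 = 2.075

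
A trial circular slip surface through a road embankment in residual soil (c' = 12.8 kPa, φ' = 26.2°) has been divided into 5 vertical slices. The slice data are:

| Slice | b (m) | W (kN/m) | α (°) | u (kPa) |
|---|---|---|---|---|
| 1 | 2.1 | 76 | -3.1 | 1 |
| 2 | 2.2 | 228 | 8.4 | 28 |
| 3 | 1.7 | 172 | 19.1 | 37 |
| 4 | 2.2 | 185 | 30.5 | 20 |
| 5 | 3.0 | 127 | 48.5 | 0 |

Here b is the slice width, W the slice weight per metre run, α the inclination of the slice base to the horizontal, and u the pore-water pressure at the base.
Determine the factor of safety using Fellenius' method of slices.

FS = 1.56

Ordinary method of slices: FS = Σ[c'·Δl_i + (W_i cosα_i − u_i·Δl_i)·tanφ'] / Σ W_i sinα_i, with Δl_i = b_i / cosα_i.
Slice 1: Δl = 2.1/cos(-3.1°) = 2.103 m; N'_1 = 76·cos(-3.1°) − 1·2.103 = 73.8; c'Δl = 26.92; W sinα = -4.1
Slice 2: Δl = 2.2/cos8.4° = 2.224 m; N'_2 = 228·cos8.4° − 28·2.224 = 163.3; c'Δl = 28.47; W sinα = 33.3
Slice 3: Δl = 1.7/cos19.1° = 1.799 m; N'_3 = 172·cos19.1° − 37·1.799 = 96.0; c'Δl = 23.03; W sinα = 56.3
Slice 4: Δl = 2.2/cos30.5° = 2.553 m; N'_4 = 185·cos30.5° − 20·2.553 = 108.3; c'Δl = 32.68; W sinα = 93.9
Slice 5: Δl = 3.0/cos48.5° = 4.527 m; N'_5 = 127·cos48.5° − 0·4.527 = 84.2; c'Δl = 57.95; W sinα = 95.1
Σc'Δl = 169.0 kN/m; ΣN' = 525.5 kN/m; ΣW sinα = 274.5 kN/m
Resisting = 169.0 + 525.5·tan26.2° = 169.0 + 258.6 = 427.6 kN/m
FS = 427.6 / 274.5 = 1.558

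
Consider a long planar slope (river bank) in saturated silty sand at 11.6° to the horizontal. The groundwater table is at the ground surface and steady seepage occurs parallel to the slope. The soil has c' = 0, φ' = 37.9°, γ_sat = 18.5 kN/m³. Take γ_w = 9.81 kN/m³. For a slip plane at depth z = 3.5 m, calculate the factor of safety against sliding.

FS = 1.78

With seepage parallel to the slope and the water table at the surface, the effective normal stress on the slip plane uses the buoyant unit weight γ' = γ_sat − γ_w while the driving shear stress uses γ_sat:
FS = [c' + γ' z cos²β tanφ'] / [γ_sat z sinβ cosβ]
(For c' = 0 this reduces to FS = (γ'/γ_sat)·tanφ'/tanβ.)
γ' = 18.5 − 9.81 = 8.69 kN/m³
Numerator = 0.0 + 8.69·3.5·cos²11.6°·tan37.9° = 0.0 + 8.69·3.5·0.9596·0.7785 = 22.720 kPa
Denominator = 18.5·3.5·sin11.6°·cos11.6° = 18.5·3.5·0.2011·0.9796 = 12.754 kPa
FS = 22.720 / 12.754 = 1.781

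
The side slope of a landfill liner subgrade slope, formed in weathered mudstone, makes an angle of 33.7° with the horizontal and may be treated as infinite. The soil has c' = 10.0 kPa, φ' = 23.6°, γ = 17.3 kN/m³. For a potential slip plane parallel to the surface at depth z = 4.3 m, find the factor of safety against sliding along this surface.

For an infinite slope with a slip plane parallel to the surface (no pore pressure): FS = [c' + γz cos²β tanφ'] / [γz sinβ cosβ].
γz = 17.3·4.3 = 74.39 kN/m²
Numerator = 10.0 + 74.39·cos²33.7°·tan23.6° = 10.0 + 74.39·0.6921·0.4369 = 32.495 kPa
Denominator = 74.39·sin33.7°·cos33.7° = 74.39·0.5548·0.8320 = 34.339 kPa
FS = 32.495 / 34.339 = 0.946

FS = 0.95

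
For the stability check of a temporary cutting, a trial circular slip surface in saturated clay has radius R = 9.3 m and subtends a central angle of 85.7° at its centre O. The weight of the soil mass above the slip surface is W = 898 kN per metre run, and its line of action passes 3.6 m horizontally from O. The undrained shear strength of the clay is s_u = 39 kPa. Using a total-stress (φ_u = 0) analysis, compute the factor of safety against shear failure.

Taking moments about the centre O, the resisting moment is provided by the undrained shear strength acting along the arc:
Arc length L_a = R·θ = 9.3·(85.7°·π/180) = 9.3·1.4957 = 13.91 m
M_R = s_u·L_a·R = 39·13.91·9.3 = 5045.3 kN·m/m
M_D = W·d = 898·3.6 = 3232.8 kN·m/m
FS = M_R / M_D = 5045.3 / 3232.8 = 1.561

FS = 1.56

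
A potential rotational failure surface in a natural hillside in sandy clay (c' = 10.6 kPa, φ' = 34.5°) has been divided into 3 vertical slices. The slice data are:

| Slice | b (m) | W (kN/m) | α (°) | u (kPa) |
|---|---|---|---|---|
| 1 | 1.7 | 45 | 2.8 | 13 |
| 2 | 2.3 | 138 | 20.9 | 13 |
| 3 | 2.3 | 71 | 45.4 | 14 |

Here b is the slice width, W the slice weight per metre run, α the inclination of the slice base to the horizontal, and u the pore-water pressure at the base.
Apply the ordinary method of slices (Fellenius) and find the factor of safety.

Ordinary method of slices: FS = Σ[c'·Δl_i + (W_i cosα_i − u_i·Δl_i)·tanφ'] / Σ W_i sinα_i, with Δl_i = b_i / cosα_i.
Slice 1: Δl = 1.7/cos2.8° = 1.702 m; N'_1 = 45·cos2.8° − 13·1.702 = 22.8; c'Δl = 18.04; W sinα = 2.2
Slice 2: Δl = 2.3/cos20.9° = 2.462 m; N'_2 = 138·cos20.9° − 13·2.462 = 96.9; c'Δl = 26.10; W sinα = 49.2
Slice 3: Δl = 2.3/cos45.4° = 3.276 m; N'_3 = 71·cos45.4° − 14·3.276 = 4.0; c'Δl = 34.72; W sinα = 50.6
Σc'Δl = 78.9 kN/m; ΣN' = 123.7 kN/m; ΣW sinα = 102.0 kN/m
Resisting = 78.9 + 123.7·tan34.5° = 78.9 + 85.0 = 163.9 kN/m
FS = 163.9 / 102.0 = 1.607

FS = 1.61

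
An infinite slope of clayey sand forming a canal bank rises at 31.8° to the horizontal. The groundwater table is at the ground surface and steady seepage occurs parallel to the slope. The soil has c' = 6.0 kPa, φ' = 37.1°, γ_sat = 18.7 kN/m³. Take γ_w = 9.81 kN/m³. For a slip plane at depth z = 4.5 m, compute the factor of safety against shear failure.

With seepage parallel to the slope and the water table at the surface, the effective normal stress on the slip plane uses the buoyant unit weight γ' = γ_sat − γ_w while the driving shear stress uses γ_sat:
FS = [c' + γ' z cos²β tanφ'] / [γ_sat z sinβ cosβ]
γ' = 18.7 − 9.81 = 8.89 kN/m³
Numerator = 6.0 + 8.89·4.5·cos²31.8°·tan37.1° = 6.0 + 8.89·4.5·0.7223·0.7563 = 27.854 kPa
Denominator = 18.7·4.5·sin31.8°·cos31.8° = 18.7·4.5·0.5270·0.8499 = 37.687 kPa
FS = 27.854 / 37.687 = 0.739

FS = 0.74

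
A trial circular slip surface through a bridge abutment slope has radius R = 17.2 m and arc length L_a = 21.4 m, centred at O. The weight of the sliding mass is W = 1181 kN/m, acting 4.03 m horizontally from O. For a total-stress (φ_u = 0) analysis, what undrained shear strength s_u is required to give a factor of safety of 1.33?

FS = s_u·L_a·R / (W·d), so s_u = FS·W·d / (L_a·R).
s_u = 1.33·1181·4.03 / (21.40·17.2) = 6330.0 / 368.08 = 17.20 kPa

s_u = 17.2 kPa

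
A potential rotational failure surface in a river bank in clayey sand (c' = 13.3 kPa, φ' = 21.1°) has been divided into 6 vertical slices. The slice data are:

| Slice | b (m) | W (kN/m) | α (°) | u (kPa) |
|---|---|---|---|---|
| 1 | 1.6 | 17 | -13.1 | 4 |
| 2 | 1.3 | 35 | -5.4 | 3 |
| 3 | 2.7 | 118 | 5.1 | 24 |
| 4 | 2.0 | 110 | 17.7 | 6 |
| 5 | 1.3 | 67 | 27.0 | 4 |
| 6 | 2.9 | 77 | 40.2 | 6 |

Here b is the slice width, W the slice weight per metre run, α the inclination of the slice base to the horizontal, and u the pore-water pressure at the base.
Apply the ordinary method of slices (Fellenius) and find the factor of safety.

Ordinary method of slices: FS = Σ[c'·Δl_i + (W_i cosα_i − u_i·Δl_i)·tanφ'] / Σ W_i sinα_i, with Δl_i = b_i / cosα_i.
Slice 1: Δl = 1.6/cos(-13.1°) = 1.643 m; N'_1 = 17·cos(-13.1°) − 4·1.643 = 10.0; c'Δl = 21.85; W sinα = -3.9
Slice 2: Δl = 1.3/cos(-5.4°) = 1.306 m; N'_2 = 35·cos(-5.4°) − 3·1.306 = 30.9; c'Δl = 17.37; W sinα = -3.3
Slice 3: Δl = 2.7/cos5.1° = 2.711 m; N'_3 = 118·cos5.1° − 24·2.711 = 52.5; c'Δl = 36.05; W sinα = 10.5
Slice 4: Δl = 2.0/cos17.7° = 2.099 m; N'_4 = 110·cos17.7° − 6·2.099 = 92.2; c'Δl = 27.92; W sinα = 33.4
Slice 5: Δl = 1.3/cos27.0° = 1.459 m; N'_5 = 67·cos27.0° − 4·1.459 = 53.9; c'Δl = 19.41; W sinα = 30.4
Slice 6: Δl = 2.9/cos40.2° = 3.797 m; N'_6 = 77·cos40.2° − 6·3.797 = 36.0; c'Δl = 50.50; W sinα = 49.7
Σc'Δl = 173.1 kN/m; ΣN' = 275.5 kN/m; ΣW sinα = 116.9 kN/m
Resisting = 173.1 + 275.5·tan21.1° = 173.1 + 106.3 = 279.4 kN/m
FS = 279.4 / 116.9 = 2.390

FS = 2.39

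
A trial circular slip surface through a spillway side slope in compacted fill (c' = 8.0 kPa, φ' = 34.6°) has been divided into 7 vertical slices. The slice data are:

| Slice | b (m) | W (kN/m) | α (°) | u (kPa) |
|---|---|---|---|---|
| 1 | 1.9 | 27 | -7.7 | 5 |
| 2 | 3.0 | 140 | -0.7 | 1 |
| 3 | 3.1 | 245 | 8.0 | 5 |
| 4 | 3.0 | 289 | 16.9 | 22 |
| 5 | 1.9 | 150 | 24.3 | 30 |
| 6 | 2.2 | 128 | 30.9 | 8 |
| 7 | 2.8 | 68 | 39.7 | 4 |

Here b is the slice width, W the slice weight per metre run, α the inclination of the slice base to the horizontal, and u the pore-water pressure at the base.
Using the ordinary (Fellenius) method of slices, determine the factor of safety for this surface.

FS = 2.47

Ordinary method of slices: FS = Σ[c'·Δl_i + (W_i cosα_i − u_i·Δl_i)·tanφ'] / Σ W_i sinα_i, with Δl_i = b_i / cosα_i.
Slice 1: Δl = 1.9/cos(-7.7°) = 1.917 m; N'_1 = 27·cos(-7.7°) − 5·1.917 = 17.2; c'Δl = 15.34; W sinα = -3.6
Slice 2: Δl = 3.0/cos(-0.7°) = 3.000 m; N'_2 = 140·cos(-0.7°) − 1·3.000 = 137.0; c'Δl = 24.00; W sinα = -1.7
Slice 3: Δl = 3.1/cos8.0° = 3.130 m; N'_3 = 245·cos8.0° − 5·3.130 = 227.0; c'Δl = 25.04; W sinα = 34.1
Slice 4: Δl = 3.0/cos16.9° = 3.135 m; N'_4 = 289·cos16.9° − 22·3.135 = 207.5; c'Δl = 25.08; W sinα = 84.0
Slice 5: Δl = 1.9/cos24.3° = 2.085 m; N'_5 = 150·cos24.3° − 30·2.085 = 74.2; c'Δl = 16.68; W sinα = 61.7
Slice 6: Δl = 2.2/cos30.9° = 2.564 m; N'_6 = 128·cos30.9° − 8·2.564 = 89.3; c'Δl = 20.51; W sinα = 65.7
Slice 7: Δl = 2.8/cos39.7° = 3.639 m; N'_7 = 68·cos39.7° − 4·3.639 = 37.8; c'Δl = 29.11; W sinα = 43.4
Σc'Δl = 155.8 kN/m; ΣN' = 789.9 kN/m; ΣW sinα = 283.7 kN/m
Resisting = 155.8 + 789.9·tan34.6° = 155.8 + 544.9 = 700.7 kN/m
FS = 700.7 / 283.7 = 2.470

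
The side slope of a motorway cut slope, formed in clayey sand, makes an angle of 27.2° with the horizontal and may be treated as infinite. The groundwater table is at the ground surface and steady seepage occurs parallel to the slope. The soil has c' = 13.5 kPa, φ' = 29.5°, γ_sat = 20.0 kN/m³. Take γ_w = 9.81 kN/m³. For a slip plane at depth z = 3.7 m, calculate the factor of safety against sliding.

FS = 1.01

With seepage parallel to the slope and the water table at the surface, the effective normal stress on the slip plane uses the buoyant unit weight γ' = γ_sat − γ_w while the driving shear stress uses γ_sat:
FS = [c' + γ' z cos²β tanφ'] / [γ_sat z sinβ cosβ]
γ' = 20.0 − 9.81 = 10.19 kN/m³
Numerator = 13.5 + 10.19·3.7·cos²27.2°·tan29.5° = 13.5 + 10.19·3.7·0.7911·0.5658 = 30.374 kPa
Denominator = 20.0·3.7·sin27.2°·cos27.2° = 20.0·3.7·0.4571·0.8894 = 30.085 kPa
FS = 30.374 / 30.085 = 1.010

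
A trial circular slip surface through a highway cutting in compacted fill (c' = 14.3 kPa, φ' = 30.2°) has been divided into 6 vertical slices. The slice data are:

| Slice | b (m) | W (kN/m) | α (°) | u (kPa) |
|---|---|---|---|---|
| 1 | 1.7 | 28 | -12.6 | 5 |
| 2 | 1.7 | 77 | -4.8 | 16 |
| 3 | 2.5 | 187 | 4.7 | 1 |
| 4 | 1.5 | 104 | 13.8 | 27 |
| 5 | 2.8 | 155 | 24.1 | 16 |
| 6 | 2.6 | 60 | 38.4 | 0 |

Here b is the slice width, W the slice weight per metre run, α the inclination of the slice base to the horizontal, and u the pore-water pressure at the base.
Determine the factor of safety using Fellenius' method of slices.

FS = 3.60

Ordinary method of slices: FS = Σ[c'·Δl_i + (W_i cosα_i − u_i·Δl_i)·tanφ'] / Σ W_i sinα_i, with Δl_i = b_i / cosα_i.
Slice 1: Δl = 1.7/cos(-12.6°) = 1.742 m; N'_1 = 28·cos(-12.6°) − 5·1.742 = 18.6; c'Δl = 24.91; W sinα = -6.1
Slice 2: Δl = 1.7/cos(-4.8°) = 1.706 m; N'_2 = 77·cos(-4.8°) − 16·1.706 = 49.4; c'Δl = 24.40; W sinα = -6.4
Slice 3: Δl = 2.5/cos4.7° = 2.508 m; N'_3 = 187·cos4.7° − 1·2.508 = 183.9; c'Δl = 35.87; W sinα = 15.3
Slice 4: Δl = 1.5/cos13.8° = 1.545 m; N'_4 = 104·cos13.8° − 27·1.545 = 59.3; c'Δl = 22.09; W sinα = 24.8
Slice 5: Δl = 2.8/cos24.1° = 3.067 m; N'_5 = 155·cos24.1° − 16·3.067 = 92.4; c'Δl = 43.86; W sinα = 63.3
Slice 6: Δl = 2.6/cos38.4° = 3.318 m; N'_6 = 60·cos38.4° − 0·3.318 = 47.0; c'Δl = 47.44; W sinα = 37.3
Σc'Δl = 198.6 kN/m; ΣN' = 450.6 kN/m; ΣW sinα = 128.1 kN/m
Resisting = 198.6 + 450.6·tan30.2° = 198.6 + 262.3 = 460.8 kN/m
FS = 460.8 / 128.1 = 3.596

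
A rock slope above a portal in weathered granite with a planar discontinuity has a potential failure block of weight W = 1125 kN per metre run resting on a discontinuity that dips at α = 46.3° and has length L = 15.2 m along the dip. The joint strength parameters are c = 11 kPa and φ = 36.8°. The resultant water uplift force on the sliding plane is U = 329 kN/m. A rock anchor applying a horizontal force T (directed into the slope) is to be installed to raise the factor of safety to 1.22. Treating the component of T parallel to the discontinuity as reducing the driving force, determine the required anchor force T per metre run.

Resolving forces along and normal to the sliding plane, with the horizontal anchor force T adding T·sinα to the effective normal force and T·cosα acting up the plane against the driving force:
FS = [cL + (W cosα − U + T sinα) tanφ] / [W sinα − T cosα]
Without the anchor: N' = 448.2 kN/m, driving T_d = 813.3 kN/m, resisting R = 11·15.2 + 448.2·tan36.8° = 502.5 kN/m, FS = 0.62.
Setting FS = 1.22 and solving for T:
1.22·(813.3 − T cos46.3°) = 502.5 + T sin46.3°·tan36.8°
T·(sin46.3°·tan36.8° + 1.22·cos46.3°) = 1.22·813.3 − 502.5
T·(0.7230·0.7481 + 1.22·0.6909) = 992.3 − 502.5 = 489.7
T·1.3837 = 489.7
T = 353.9 kN/m

T = 354 kN/m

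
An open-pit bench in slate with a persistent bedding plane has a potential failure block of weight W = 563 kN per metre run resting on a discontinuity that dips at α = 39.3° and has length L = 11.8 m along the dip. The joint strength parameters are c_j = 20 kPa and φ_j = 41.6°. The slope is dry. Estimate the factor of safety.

FS = 1.75

Resolving the block weight along and normal to the plane and applying the Mohr–Coulomb strength on the joint:
N' = W cosα = 563·cos39.3° = 435.7 kN/m
Driving force T = W sinα = 563·sin39.3° = 356.6 kN/m
Resisting force R = c_j·L + N'·tanφ_j = 20·11.8 + 435.7·tan41.6° = 236.0 + 386.8 = 622.8 kN/m
FS = R / T = 622.8 / 356.6 = 1.747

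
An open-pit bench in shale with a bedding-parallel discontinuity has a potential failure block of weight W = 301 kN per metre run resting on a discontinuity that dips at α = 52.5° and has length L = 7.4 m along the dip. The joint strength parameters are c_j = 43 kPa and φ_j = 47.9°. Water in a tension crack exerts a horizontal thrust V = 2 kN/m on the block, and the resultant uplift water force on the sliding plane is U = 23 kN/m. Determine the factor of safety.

Resolving the block weight along and normal to the plane and applying the Mohr–Coulomb strength on the joint:
N' = W cosα − U − V sinα = 301·cos52.5° − 23 − 2·sin52.5° = 158.7 kN/m
Driving force T = W sinα + V cosα = 301·sin52.5° + 2·cos52.5° = 240.0 kN/m
Resisting force R = c_j·L + N'·tanφ_j = 43·7.4 + 158.7·tan47.9° = 318.2 + 175.6 = 493.8 kN/m
FS = R / T = 493.8 / 240.0 = 2.057

FS = 2.06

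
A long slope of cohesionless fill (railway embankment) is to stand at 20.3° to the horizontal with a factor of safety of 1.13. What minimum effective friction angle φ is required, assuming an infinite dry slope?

FS = tanφ/tanβ ⇒ tanφ = FS · tanβ = 1.13 · tan20.3° = 0.4180
φ = arctan(0.4180) = 22.68°

φ = 22.7°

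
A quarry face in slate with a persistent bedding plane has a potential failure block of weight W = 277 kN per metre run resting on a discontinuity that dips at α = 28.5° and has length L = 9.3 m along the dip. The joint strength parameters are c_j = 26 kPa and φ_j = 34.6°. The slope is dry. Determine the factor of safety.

FS = 3.10

Resolving the block weight along and normal to the plane and applying the Mohr–Coulomb strength on the joint:
N' = W cosα = 277·cos28.5° = 243.4 kN/m
Driving force T = W sinα = 277·sin28.5° = 132.2 kN/m
Resisting force R = c_j·L + N'·tanφ_j = 26·9.3 + 243.4·tan34.6° = 241.8 + 167.9 = 409.7 kN/m
FS = R / T = 409.7 / 132.2 = 3.100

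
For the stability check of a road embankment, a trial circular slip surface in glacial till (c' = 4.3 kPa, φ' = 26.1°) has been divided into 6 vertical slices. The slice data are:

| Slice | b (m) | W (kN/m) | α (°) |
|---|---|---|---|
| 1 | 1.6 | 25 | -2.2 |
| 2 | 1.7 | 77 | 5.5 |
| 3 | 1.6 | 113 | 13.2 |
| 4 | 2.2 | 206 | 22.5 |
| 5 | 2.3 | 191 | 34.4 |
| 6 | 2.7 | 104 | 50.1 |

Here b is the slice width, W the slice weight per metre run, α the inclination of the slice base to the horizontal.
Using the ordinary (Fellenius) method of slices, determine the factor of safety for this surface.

Ordinary method of slices: FS = Σ[c'·Δl_i + (W_i cosα_i)·tanφ'] / Σ W_i sinα_i, with Δl_i = b_i / cosα_i.
Slice 1: Δl = 1.6/cos(-2.2°) = 1.601 m; N'_1 = 25·cos(-2.2°) = 25.0; c'Δl = 6.89; W sinα = -1.0
Slice 2: Δl = 1.7/cos5.5° = 1.708 m; N'_2 = 77·cos5.5° = 76.6; c'Δl = 7.34; W sinα = 7.4
Slice 3: Δl = 1.6/cos13.2° = 1.643 m; N'_3 = 113·cos13.2° = 110.0; c'Δl = 7.07; W sinα = 25.8
Slice 4: Δl = 2.2/cos22.5° = 2.381 m; N'_4 = 206·cos22.5° = 190.3; c'Δl = 10.24; W sinα = 78.8
Slice 5: Δl = 2.3/cos34.4° = 2.787 m; N'_5 = 191·cos34.4° = 157.6; c'Δl = 11.99; W sinα = 107.9
Slice 6: Δl = 2.7/cos50.1° = 4.209 m; N'_6 = 104·cos50.1° = 66.7; c'Δl = 18.10; W sinα = 79.8
Σc'Δl = 61.6 kN/m; ΣN' = 626.3 kN/m; ΣW sinα = 298.8 kN/m
Resisting = 61.6 + 626.3·tan26.1° = 61.6 + 306.8 = 368.4 kN/m
FS = 368.4 / 298.8 = 1.233

FS = 1.23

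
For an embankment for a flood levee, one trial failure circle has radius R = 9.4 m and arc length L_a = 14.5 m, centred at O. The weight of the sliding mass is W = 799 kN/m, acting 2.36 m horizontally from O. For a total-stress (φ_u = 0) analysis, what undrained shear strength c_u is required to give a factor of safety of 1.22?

c_u = 16.9 kPa

FS = c_u·L_a·R / (W·d), so c_u = FS·W·d / (L_a·R).
c_u = 1.22·799·2.36 / (14.50·9.4) = 2300.5 / 136.30 = 16.88 kPa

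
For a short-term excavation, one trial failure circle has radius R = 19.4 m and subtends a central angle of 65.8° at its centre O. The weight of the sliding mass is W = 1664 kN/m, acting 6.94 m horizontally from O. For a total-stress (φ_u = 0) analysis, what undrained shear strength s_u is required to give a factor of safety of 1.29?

FS = s_u·L_a·R / (W·d), so s_u = FS·W·d / (L_a·R).
Arc length L_a = R·θ = 19.4·(65.8°·π/180) = 19.4·1.1484 = 22.28 m
s_u = 1.29·1664·6.94 / (22.28·19.4) = 14897.1 / 432.22 = 34.47 kPa

s_u = 34.5 kPa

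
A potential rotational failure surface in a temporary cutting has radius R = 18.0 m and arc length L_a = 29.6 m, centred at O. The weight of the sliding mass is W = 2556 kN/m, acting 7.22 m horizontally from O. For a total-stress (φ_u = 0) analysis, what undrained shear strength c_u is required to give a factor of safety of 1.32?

c_u = 45.7 kPa

FS = c_u·L_a·R / (W·d), so c_u = FS·W·d / (L_a·R).
c_u = 1.32·2556·7.22 / (29.60·18.0) = 24359.7 / 532.80 = 45.72 kPa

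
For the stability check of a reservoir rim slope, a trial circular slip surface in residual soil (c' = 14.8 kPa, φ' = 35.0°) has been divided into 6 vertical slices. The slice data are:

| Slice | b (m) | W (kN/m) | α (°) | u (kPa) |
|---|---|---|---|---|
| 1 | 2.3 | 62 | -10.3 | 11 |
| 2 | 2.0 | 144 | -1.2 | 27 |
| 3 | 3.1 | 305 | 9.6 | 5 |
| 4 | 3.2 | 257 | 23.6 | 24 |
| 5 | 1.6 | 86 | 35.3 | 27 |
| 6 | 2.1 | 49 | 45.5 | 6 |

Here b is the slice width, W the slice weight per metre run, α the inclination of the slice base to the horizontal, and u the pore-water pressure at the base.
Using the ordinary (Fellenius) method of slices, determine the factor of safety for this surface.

Ordinary method of slices: FS = Σ[c'·Δl_i + (W_i cosα_i − u_i·Δl_i)·tanφ'] / Σ W_i sinα_i, with Δl_i = b_i / cosα_i.
Slice 1: Δl = 2.3/cos(-10.3°) = 2.338 m; N'_1 = 62·cos(-10.3°) − 11·2.338 = 35.3; c'Δl = 34.60; W sinα = -11.1
Slice 2: Δl = 2.0/cos(-1.2°) = 2.000 m; N'_2 = 144·cos(-1.2°) − 27·2.000 = 90.0; c'Δl = 29.61; W sinα = -3.0
Slice 3: Δl = 3.1/cos9.6° = 3.144 m; N'_3 = 305·cos9.6° − 5·3.144 = 285.0; c'Δl = 46.53; W sinα = 50.9
Slice 4: Δl = 3.2/cos23.6° = 3.492 m; N'_4 = 257·cos23.6° − 24·3.492 = 151.7; c'Δl = 51.68; W sinα = 102.9
Slice 5: Δl = 1.6/cos35.3° = 1.960 m; N'_5 = 86·cos35.3° − 27·1.960 = 17.3; c'Δl = 29.01; W sinα = 49.7
Slice 6: Δl = 2.1/cos45.5° = 2.996 m; N'_6 = 49·cos45.5° − 6·2.996 = 16.4; c'Δl = 44.34; W sinα = 34.9
Σc'Δl = 235.8 kN/m; ΣN' = 595.6 kN/m; ΣW sinα = 224.3 kN/m
Resisting = 235.8 + 595.6·tan35.0° = 235.8 + 417.0 = 652.8 kN/m
FS = 652.8 / 224.3 = 2.910

FS = 2.91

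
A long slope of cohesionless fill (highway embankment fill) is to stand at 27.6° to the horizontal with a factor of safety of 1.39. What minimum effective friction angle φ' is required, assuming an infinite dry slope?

φ' = 36.0°

FS = tanφ'/tanβ ⇒ tanφ' = FS · tanβ = 1.39 · tan27.6° = 0.7267
φ' = arctan(0.7267) = 36.00°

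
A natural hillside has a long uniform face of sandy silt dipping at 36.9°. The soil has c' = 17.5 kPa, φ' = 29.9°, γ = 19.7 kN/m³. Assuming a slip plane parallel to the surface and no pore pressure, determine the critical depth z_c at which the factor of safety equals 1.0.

z_c = 7.90 m

Setting FS = 1.00 in FS = [c' + γz cos²β tanφ'] / [γz sinβ cosβ] and solving for z:
z = c' / [γ cosβ (FS·sinβ − cosβ·tanφ')]
  = 17.5 / [19.7·cos36.9°·(1.00·sin36.9° − cos36.9°·tan29.9°)]
  = 17.5 / [19.7·0.7997·(1.00·0.6004 − 0.7997·0.5750)]
  = 17.5 / 2.2147 = 7.902 m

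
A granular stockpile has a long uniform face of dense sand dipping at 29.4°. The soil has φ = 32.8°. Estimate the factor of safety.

For a dry cohesionless infinite slope the factor of safety is FS = tanφ / tanβ.
FS = tan32.8° / tan29.4° = 0.6445 / 0.5635 = 1.144

FS = 1.14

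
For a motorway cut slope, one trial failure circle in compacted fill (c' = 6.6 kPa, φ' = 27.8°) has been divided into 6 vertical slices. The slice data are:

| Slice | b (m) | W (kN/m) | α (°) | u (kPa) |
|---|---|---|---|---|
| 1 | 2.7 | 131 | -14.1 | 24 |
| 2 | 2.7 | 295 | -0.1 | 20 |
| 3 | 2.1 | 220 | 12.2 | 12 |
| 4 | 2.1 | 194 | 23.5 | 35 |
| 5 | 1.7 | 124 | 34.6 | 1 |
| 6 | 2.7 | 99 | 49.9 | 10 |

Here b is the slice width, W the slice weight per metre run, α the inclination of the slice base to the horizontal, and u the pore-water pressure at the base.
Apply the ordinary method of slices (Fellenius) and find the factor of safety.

FS = 2.03

Ordinary method of slices: FS = Σ[c'·Δl_i + (W_i cosα_i − u_i·Δl_i)·tanφ'] / Σ W_i sinα_i, with Δl_i = b_i / cosα_i.
Slice 1: Δl = 2.7/cos(-14.1°) = 2.784 m; N'_1 = 131·cos(-14.1°) − 24·2.784 = 60.2; c'Δl = 18.37; W sinα = -31.9
Slice 2: Δl = 2.7/cos(-0.1°) = 2.700 m; N'_2 = 295·cos(-0.1°) − 20·2.700 = 241.0; c'Δl = 17.82; W sinα = -0.5
Slice 3: Δl = 2.1/cos12.2° = 2.149 m; N'_3 = 220·cos12.2° − 12·2.149 = 189.2; c'Δl = 14.18; W sinα = 46.5
Slice 4: Δl = 2.1/cos23.5° = 2.290 m; N'_4 = 194·cos23.5° − 35·2.290 = 97.8; c'Δl = 15.11; W sinα = 77.4
Slice 5: Δl = 1.7/cos34.6° = 2.065 m; N'_5 = 124·cos34.6° − 1·2.065 = 100.0; c'Δl = 13.63; W sinα = 70.4
Slice 6: Δl = 2.7/cos49.9° = 4.192 m; N'_6 = 99·cos49.9° − 10·4.192 = 21.9; c'Δl = 27.67; W sinα = 75.7
Σc'Δl = 106.8 kN/m; ΣN' = 710.1 kN/m; ΣW sinα = 237.6 kN/m
Resisting = 106.8 + 710.1·tan27.8° = 106.8 + 374.4 = 481.2 kN/m
FS = 481.2 / 237.6 = 2.026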